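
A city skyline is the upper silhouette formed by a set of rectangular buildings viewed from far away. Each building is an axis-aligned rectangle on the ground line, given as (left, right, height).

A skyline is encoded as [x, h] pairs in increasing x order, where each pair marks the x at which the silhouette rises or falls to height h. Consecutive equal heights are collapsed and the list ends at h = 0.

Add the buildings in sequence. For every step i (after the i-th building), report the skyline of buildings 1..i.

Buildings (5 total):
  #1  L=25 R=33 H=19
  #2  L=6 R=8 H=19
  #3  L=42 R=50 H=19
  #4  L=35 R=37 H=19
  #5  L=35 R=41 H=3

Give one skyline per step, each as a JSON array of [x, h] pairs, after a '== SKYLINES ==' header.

== SKYLINES ==
[[25,19],[33,0]]
[[6,19],[8,0],[25,19],[33,0]]
[[6,19],[8,0],[25,19],[33,0],[42,19],[50,0]]
[[6,19],[8,0],[25,19],[33,0],[35,19],[37,0],[42,19],[50,0]]
[[6,19],[8,0],[25,19],[33,0],[35,19],[37,3],[41,0],[42,19],[50,0]]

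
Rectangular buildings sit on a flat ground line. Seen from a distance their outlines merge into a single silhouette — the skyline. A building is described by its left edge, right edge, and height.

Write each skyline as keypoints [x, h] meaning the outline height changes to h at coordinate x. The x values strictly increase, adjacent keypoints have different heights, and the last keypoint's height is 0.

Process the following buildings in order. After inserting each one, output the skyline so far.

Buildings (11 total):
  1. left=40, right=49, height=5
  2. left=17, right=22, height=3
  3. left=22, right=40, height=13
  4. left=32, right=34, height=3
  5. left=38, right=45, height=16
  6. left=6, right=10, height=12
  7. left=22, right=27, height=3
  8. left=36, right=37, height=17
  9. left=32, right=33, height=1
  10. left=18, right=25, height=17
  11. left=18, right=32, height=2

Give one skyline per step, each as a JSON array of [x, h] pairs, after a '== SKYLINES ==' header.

== SKYLINES ==
[[40,5],[49,0]]
[[17,3],[22,0],[40,5],[49,0]]
[[17,3],[22,13],[40,5],[49,0]]
[[17,3],[22,13],[40,5],[49,0]]
[[17,3],[22,13],[38,16],[45,5],[49,0]]
[[6,12],[10,0],[17,3],[22,13],[38,16],[45,5],[49,0]]
[[6,12],[10,0],[17,3],[22,13],[38,16],[45,5],[49,0]]
[[6,12],[10,0],[17,3],[22,13],[36,17],[37,13],[38,16],[45,5],[49,0]]
[[6,12],[10,0],[17,3],[22,13],[36,17],[37,13],[38,16],[45,5],[49,0]]
[[6,12],[10,0],[17,3],[18,17],[25,13],[36,17],[37,13],[38,16],[45,5],[49,0]]
[[6,12],[10,0],[17,3],[18,17],[25,13],[36,17],[37,13],[38,16],[45,5],[49,0]]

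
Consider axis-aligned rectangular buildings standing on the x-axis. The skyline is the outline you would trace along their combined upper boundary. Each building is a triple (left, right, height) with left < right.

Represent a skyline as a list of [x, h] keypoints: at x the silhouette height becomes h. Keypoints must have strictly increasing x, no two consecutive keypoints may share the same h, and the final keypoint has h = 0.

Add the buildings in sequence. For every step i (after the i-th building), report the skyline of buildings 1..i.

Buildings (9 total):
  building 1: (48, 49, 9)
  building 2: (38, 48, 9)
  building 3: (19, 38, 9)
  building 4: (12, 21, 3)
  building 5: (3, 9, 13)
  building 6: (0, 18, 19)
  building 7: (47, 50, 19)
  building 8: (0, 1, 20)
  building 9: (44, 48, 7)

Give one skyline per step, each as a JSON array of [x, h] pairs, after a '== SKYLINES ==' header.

== SKYLINES ==
[[48,9],[49,0]]
[[38,9],[49,0]]
[[19,9],[49,0]]
[[12,3],[19,9],[49,0]]
[[3,13],[9,0],[12,3],[19,9],[49,0]]
[[0,19],[18,3],[19,9],[49,0]]
[[0,19],[18,3],[19,9],[47,19],[50,0]]
[[0,20],[1,19],[18,3],[19,9],[47,19],[50,0]]
[[0,20],[1,19],[18,3],[19,9],[47,19],[50,0]]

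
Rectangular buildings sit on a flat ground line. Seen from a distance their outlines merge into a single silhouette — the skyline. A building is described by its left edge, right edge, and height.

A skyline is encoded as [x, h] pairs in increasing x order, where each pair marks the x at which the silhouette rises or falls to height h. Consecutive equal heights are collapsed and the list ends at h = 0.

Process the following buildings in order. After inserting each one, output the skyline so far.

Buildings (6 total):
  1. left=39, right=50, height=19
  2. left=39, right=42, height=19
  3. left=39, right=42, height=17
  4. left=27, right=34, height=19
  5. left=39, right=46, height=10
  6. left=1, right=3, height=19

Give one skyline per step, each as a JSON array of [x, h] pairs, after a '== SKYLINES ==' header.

== SKYLINES ==
[[39,19],[50,0]]
[[39,19],[50,0]]
[[39,19],[50,0]]
[[27,19],[34,0],[39,19],[50,0]]
[[27,19],[34,0],[39,19],[50,0]]
[[1,19],[3,0],[27,19],[34,0],[39,19],[50,0]]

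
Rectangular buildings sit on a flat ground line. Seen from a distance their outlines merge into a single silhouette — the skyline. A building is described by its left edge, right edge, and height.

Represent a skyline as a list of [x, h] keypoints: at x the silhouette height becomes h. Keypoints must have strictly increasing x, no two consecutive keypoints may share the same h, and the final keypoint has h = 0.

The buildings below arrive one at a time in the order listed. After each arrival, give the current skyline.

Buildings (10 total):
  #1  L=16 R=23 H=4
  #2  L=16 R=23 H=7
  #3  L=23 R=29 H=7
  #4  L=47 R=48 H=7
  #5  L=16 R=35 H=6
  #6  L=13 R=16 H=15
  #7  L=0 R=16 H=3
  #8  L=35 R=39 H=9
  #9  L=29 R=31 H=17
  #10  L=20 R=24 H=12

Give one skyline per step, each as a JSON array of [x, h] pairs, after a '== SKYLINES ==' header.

== SKYLINES ==
[[16,4],[23,0]]
[[16,7],[23,0]]
[[16,7],[29,0]]
[[16,7],[29,0],[47,7],[48,0]]
[[16,7],[29,6],[35,0],[47,7],[48,0]]
[[13,15],[16,7],[29,6],[35,0],[47,7],[48,0]]
[[0,3],[13,15],[16,7],[29,6],[35,0],[47,7],[48,0]]
[[0,3],[13,15],[16,7],[29,6],[35,9],[39,0],[47,7],[48,0]]
[[0,3],[13,15],[16,7],[29,17],[31,6],[35,9],[39,0],[47,7],[48,0]]
[[0,3],[13,15],[16,7],[20,12],[24,7],[29,17],[31,6],[35,9],[39,0],[47,7],[48,0]]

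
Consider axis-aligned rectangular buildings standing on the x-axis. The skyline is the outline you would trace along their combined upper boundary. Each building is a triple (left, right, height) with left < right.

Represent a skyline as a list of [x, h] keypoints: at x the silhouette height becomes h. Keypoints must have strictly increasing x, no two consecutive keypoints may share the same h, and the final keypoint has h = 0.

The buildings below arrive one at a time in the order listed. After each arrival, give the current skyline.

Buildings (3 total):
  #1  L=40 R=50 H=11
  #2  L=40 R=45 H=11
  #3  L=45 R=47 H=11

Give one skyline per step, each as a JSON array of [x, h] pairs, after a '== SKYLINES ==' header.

== SKYLINES ==
[[40,11],[50,0]]
[[40,11],[50,0]]
[[40,11],[50,0]]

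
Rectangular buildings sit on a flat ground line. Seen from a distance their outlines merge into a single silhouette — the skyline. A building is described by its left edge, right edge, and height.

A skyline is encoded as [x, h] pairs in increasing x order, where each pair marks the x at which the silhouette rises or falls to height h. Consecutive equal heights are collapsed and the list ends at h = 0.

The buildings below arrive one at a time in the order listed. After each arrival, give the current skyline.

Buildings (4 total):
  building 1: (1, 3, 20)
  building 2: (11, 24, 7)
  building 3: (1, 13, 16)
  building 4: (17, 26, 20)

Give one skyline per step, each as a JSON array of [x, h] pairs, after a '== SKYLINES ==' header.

== SKYLINES ==
[[1,20],[3,0]]
[[1,20],[3,0],[11,7],[24,0]]
[[1,20],[3,16],[13,7],[24,0]]
[[1,20],[3,16],[13,7],[17,20],[26,0]]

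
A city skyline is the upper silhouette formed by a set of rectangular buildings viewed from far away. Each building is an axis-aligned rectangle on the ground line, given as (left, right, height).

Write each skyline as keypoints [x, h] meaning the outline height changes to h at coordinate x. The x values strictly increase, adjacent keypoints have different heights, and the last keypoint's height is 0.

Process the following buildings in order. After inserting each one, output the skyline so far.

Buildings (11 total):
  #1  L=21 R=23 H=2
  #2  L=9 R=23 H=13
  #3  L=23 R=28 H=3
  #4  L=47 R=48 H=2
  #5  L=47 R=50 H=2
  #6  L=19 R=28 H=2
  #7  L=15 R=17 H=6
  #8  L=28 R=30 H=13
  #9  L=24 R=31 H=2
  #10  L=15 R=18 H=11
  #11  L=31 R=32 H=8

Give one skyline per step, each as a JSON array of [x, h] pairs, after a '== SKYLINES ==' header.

== SKYLINES ==
[[21,2],[23,0]]
[[9,13],[23,0]]
[[9,13],[23,3],[28,0]]
[[9,13],[23,3],[28,0],[47,2],[48,0]]
[[9,13],[23,3],[28,0],[47,2],[50,0]]
[[9,13],[23,3],[28,0],[47,2],[50,0]]
[[9,13],[23,3],[28,0],[47,2],[50,0]]
[[9,13],[23,3],[28,13],[30,0],[47,2],[50,0]]
[[9,13],[23,3],[28,13],[30,2],[31,0],[47,2],[50,0]]
[[9,13],[23,3],[28,13],[30,2],[31,0],[47,2],[50,0]]
[[9,13],[23,3],[28,13],[30,2],[31,8],[32,0],[47,2],[50,0]]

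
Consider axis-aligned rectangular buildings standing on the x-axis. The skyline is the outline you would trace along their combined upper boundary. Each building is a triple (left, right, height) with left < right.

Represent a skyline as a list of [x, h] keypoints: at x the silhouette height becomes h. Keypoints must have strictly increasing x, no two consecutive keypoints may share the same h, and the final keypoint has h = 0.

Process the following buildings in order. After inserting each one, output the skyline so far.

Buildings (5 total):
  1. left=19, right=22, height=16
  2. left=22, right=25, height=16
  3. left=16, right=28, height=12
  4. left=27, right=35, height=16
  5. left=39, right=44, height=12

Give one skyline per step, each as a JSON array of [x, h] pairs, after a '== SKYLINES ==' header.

== SKYLINES ==
[[19,16],[22,0]]
[[19,16],[25,0]]
[[16,12],[19,16],[25,12],[28,0]]
[[16,12],[19,16],[25,12],[27,16],[35,0]]
[[16,12],[19,16],[25,12],[27,16],[35,0],[39,12],[44,0]]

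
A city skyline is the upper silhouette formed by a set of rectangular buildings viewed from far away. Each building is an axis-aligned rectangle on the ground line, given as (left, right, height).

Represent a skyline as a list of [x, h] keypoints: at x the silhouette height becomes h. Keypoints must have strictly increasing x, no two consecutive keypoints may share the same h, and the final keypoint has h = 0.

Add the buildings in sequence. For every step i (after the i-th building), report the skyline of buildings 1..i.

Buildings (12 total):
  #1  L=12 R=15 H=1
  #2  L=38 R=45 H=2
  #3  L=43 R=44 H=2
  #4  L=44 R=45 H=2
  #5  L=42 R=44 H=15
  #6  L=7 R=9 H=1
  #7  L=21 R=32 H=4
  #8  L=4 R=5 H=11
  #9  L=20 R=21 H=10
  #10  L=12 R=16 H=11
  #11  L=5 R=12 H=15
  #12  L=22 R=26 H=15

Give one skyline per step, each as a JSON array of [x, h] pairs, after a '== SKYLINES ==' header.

== SKYLINES ==
[[12,1],[15,0]]
[[12,1],[15,0],[38,2],[45,0]]
[[12,1],[15,0],[38,2],[45,0]]
[[12,1],[15,0],[38,2],[45,0]]
[[12,1],[15,0],[38,2],[42,15],[44,2],[45,0]]
[[7,1],[9,0],[12,1],[15,0],[38,2],[42,15],[44,2],[45,0]]
[[7,1],[9,0],[12,1],[15,0],[21,4],[32,0],[38,2],[42,15],[44,2],[45,0]]
[[4,11],[5,0],[7,1],[9,0],[12,1],[15,0],[21,4],[32,0],[38,2],[42,15],[44,2],[45,0]]
[[4,11],[5,0],[7,1],[9,0],[12,1],[15,0],[20,10],[21,4],[32,0],[38,2],[42,15],[44,2],[45,0]]
[[4,11],[5,0],[7,1],[9,0],[12,11],[16,0],[20,10],[21,4],[32,0],[38,2],[42,15],[44,2],[45,0]]
[[4,11],[5,15],[12,11],[16,0],[20,10],[21,4],[32,0],[38,2],[42,15],[44,2],[45,0]]
[[4,11],[5,15],[12,11],[16,0],[20,10],[21,4],[22,15],[26,4],[32,0],[38,2],[42,15],[44,2],[45,0]]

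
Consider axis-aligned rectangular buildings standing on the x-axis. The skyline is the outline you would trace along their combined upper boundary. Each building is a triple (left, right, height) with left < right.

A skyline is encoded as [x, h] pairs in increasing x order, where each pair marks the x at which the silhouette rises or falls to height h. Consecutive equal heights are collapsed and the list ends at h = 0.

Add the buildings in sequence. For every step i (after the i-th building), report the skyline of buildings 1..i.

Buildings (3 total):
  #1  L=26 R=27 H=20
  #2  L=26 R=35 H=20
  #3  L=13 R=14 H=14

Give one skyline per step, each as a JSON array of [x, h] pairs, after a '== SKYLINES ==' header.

== SKYLINES ==
[[26,20],[27,0]]
[[26,20],[35,0]]
[[13,14],[14,0],[26,20],[35,0]]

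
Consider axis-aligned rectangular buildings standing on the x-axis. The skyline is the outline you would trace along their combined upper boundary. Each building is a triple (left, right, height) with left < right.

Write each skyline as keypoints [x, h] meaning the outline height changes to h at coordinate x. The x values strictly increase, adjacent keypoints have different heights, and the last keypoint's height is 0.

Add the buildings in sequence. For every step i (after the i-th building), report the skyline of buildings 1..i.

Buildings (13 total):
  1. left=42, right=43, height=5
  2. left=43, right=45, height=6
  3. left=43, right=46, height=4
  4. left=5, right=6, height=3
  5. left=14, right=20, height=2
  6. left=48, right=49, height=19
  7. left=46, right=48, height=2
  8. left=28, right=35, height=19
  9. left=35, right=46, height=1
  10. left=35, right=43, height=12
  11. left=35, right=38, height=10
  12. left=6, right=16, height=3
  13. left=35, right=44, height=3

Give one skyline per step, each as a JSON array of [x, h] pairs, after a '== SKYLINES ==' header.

== SKYLINES ==
[[42,5],[43,0]]
[[42,5],[43,6],[45,0]]
[[42,5],[43,6],[45,4],[46,0]]
[[5,3],[6,0],[42,5],[43,6],[45,4],[46,0]]
[[5,3],[6,0],[14,2],[20,0],[42,5],[43,6],[45,4],[46,0]]
[[5,3],[6,0],[14,2],[20,0],[42,5],[43,6],[45,4],[46,0],[48,19],[49,0]]
[[5,3],[6,0],[14,2],[20,0],[42,5],[43,6],[45,4],[46,2],[48,19],[49,0]]
[[5,3],[6,0],[14,2],[20,0],[28,19],[35,0],[42,5],[43,6],[45,4],[46,2],[48,19],[49,0]]
[[5,3],[6,0],[14,2],[20,0],[28,19],[35,1],[42,5],[43,6],[45,4],[46,2],[48,19],[49,0]]
[[5,3],[6,0],[14,2],[20,0],[28,19],[35,12],[43,6],[45,4],[46,2],[48,19],[49,0]]
[[5,3],[6,0],[14,2],[20,0],[28,19],[35,12],[43,6],[45,4],[46,2],[48,19],[49,0]]
[[5,3],[16,2],[20,0],[28,19],[35,12],[43,6],[45,4],[46,2],[48,19],[49,0]]
[[5,3],[16,2],[20,0],[28,19],[35,12],[43,6],[45,4],[46,2],[48,19],[49,0]]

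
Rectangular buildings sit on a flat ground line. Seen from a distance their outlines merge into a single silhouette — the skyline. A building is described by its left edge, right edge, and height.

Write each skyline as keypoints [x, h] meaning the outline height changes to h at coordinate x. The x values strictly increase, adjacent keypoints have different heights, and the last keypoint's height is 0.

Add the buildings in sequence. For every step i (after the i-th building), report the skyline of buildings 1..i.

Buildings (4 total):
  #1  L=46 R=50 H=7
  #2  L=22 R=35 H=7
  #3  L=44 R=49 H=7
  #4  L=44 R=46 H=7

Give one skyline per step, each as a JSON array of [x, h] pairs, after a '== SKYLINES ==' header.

== SKYLINES ==
[[46,7],[50,0]]
[[22,7],[35,0],[46,7],[50,0]]
[[22,7],[35,0],[44,7],[50,0]]
[[22,7],[35,0],[44,7],[50,0]]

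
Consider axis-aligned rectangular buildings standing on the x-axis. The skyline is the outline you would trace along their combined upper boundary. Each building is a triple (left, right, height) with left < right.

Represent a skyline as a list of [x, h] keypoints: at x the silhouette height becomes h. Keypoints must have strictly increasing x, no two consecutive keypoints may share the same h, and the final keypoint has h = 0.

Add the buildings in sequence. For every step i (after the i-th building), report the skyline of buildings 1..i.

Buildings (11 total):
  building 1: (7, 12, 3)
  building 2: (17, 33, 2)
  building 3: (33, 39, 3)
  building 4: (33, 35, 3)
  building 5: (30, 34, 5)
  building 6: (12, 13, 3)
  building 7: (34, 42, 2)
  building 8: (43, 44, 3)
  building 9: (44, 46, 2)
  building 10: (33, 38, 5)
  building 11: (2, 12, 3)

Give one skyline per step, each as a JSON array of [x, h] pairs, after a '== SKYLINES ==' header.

== SKYLINES ==
[[7,3],[12,0]]
[[7,3],[12,0],[17,2],[33,0]]
[[7,3],[12,0],[17,2],[33,3],[39,0]]
[[7,3],[12,0],[17,2],[33,3],[39,0]]
[[7,3],[12,0],[17,2],[30,5],[34,3],[39,0]]
[[7,3],[13,0],[17,2],[30,5],[34,3],[39,0]]
[[7,3],[13,0],[17,2],[30,5],[34,3],[39,2],[42,0]]
[[7,3],[13,0],[17,2],[30,5],[34,3],[39,2],[42,0],[43,3],[44,0]]
[[7,3],[13,0],[17,2],[30,5],[34,3],[39,2],[42,0],[43,3],[44,2],[46,0]]
[[7,3],[13,0],[17,2],[30,5],[38,3],[39,2],[42,0],[43,3],[44,2],[46,0]]
[[2,3],[13,0],[17,2],[30,5],[38,3],[39,2],[42,0],[43,3],[44,2],[46,0]]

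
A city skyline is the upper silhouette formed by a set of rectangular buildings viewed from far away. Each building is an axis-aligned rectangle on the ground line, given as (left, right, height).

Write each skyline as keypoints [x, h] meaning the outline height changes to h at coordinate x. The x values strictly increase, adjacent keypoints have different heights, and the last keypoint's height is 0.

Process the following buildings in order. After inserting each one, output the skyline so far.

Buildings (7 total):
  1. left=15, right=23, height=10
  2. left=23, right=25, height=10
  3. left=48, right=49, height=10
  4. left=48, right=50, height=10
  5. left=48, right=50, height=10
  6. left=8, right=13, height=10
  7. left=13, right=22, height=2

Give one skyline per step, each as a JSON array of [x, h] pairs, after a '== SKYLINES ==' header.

== SKYLINES ==
[[15,10],[23,0]]
[[15,10],[25,0]]
[[15,10],[25,0],[48,10],[49,0]]
[[15,10],[25,0],[48,10],[50,0]]
[[15,10],[25,0],[48,10],[50,0]]
[[8,10],[13,0],[15,10],[25,0],[48,10],[50,0]]
[[8,10],[13,2],[15,10],[25,0],[48,10],[50,0]]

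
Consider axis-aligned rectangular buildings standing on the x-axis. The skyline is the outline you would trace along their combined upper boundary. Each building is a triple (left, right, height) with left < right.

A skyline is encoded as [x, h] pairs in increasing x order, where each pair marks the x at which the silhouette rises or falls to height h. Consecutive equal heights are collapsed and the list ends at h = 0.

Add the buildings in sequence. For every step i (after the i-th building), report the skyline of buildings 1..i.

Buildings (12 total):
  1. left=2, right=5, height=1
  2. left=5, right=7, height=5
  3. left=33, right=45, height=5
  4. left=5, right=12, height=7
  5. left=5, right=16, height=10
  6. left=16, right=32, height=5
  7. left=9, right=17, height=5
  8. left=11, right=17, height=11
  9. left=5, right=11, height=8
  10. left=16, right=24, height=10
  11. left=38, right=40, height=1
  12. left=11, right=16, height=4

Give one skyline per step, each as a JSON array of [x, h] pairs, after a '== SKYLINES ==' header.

== SKYLINES ==
[[2,1],[5,0]]
[[2,1],[5,5],[7,0]]
[[2,1],[5,5],[7,0],[33,5],[45,0]]
[[2,1],[5,7],[12,0],[33,5],[45,0]]
[[2,1],[5,10],[16,0],[33,5],[45,0]]
[[2,1],[5,10],[16,5],[32,0],[33,5],[45,0]]
[[2,1],[5,10],[16,5],[32,0],[33,5],[45,0]]
[[2,1],[5,10],[11,11],[17,5],[32,0],[33,5],[45,0]]
[[2,1],[5,10],[11,11],[17,5],[32,0],[33,5],[45,0]]
[[2,1],[5,10],[11,11],[17,10],[24,5],[32,0],[33,5],[45,0]]
[[2,1],[5,10],[11,11],[17,10],[24,5],[32,0],[33,5],[45,0]]
[[2,1],[5,10],[11,11],[17,10],[24,5],[32,0],[33,5],[45,0]]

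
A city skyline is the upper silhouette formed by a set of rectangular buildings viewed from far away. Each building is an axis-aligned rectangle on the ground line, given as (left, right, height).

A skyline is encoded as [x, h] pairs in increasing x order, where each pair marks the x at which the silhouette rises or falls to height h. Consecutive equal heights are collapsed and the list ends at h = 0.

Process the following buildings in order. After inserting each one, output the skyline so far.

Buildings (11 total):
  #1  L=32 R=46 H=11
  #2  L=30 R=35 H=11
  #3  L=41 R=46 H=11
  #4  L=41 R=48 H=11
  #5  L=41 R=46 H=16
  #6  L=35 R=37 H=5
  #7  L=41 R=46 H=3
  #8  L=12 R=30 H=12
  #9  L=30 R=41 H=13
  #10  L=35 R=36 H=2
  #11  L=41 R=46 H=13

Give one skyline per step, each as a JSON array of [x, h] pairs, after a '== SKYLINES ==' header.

== SKYLINES ==
[[32,11],[46,0]]
[[30,11],[46,0]]
[[30,11],[46,0]]
[[30,11],[48,0]]
[[30,11],[41,16],[46,11],[48,0]]
[[30,11],[41,16],[46,11],[48,0]]
[[30,11],[41,16],[46,11],[48,0]]
[[12,12],[30,11],[41,16],[46,11],[48,0]]
[[12,12],[30,13],[41,16],[46,11],[48,0]]
[[12,12],[30,13],[41,16],[46,11],[48,0]]
[[12,12],[30,13],[41,16],[46,11],[48,0]]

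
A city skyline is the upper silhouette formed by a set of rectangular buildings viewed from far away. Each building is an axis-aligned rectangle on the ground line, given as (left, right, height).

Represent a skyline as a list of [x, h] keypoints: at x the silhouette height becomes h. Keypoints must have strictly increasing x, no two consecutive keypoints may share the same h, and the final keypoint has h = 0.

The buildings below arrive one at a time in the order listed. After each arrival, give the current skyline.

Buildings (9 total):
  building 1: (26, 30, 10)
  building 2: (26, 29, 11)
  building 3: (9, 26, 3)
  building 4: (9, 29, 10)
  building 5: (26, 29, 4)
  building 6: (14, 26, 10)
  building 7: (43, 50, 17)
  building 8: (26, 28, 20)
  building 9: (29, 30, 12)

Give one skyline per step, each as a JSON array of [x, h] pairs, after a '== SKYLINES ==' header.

== SKYLINES ==
[[26,10],[30,0]]
[[26,11],[29,10],[30,0]]
[[9,3],[26,11],[29,10],[30,0]]
[[9,10],[26,11],[29,10],[30,0]]
[[9,10],[26,11],[29,10],[30,0]]
[[9,10],[26,11],[29,10],[30,0]]
[[9,10],[26,11],[29,10],[30,0],[43,17],[50,0]]
[[9,10],[26,20],[28,11],[29,10],[30,0],[43,17],[50,0]]
[[9,10],[26,20],[28,11],[29,12],[30,0],[43,17],[50,0]]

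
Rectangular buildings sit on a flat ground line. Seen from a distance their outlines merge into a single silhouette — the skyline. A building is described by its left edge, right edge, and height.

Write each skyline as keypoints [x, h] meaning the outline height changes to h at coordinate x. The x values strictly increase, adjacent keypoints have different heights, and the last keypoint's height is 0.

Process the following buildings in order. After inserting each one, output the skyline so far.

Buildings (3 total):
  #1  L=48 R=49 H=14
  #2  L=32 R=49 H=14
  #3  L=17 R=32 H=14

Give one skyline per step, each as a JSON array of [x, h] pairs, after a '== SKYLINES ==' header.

== SKYLINES ==
[[48,14],[49,0]]
[[32,14],[49,0]]
[[17,14],[49,0]]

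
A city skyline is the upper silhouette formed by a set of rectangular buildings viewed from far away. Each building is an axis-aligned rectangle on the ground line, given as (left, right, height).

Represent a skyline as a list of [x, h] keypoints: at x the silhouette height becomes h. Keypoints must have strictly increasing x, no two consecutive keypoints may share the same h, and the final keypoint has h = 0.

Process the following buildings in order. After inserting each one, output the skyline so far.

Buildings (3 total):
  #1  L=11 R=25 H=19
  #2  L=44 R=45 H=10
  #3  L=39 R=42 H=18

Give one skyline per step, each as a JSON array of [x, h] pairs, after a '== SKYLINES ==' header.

== SKYLINES ==
[[11,19],[25,0]]
[[11,19],[25,0],[44,10],[45,0]]
[[11,19],[25,0],[39,18],[42,0],[44,10],[45,0]]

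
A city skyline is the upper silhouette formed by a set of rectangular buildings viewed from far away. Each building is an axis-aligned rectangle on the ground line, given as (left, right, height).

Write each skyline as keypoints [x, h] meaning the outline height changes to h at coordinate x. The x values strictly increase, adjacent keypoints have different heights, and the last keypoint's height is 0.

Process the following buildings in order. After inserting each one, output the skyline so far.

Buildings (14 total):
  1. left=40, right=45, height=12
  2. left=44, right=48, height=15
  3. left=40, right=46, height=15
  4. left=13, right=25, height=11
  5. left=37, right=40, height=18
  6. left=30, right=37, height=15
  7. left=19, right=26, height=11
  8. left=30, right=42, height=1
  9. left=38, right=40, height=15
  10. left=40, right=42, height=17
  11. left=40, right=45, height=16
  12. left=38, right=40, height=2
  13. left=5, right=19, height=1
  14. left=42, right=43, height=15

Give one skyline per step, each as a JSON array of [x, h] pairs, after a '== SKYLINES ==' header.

== SKYLINES ==
[[40,12],[45,0]]
[[40,12],[44,15],[48,0]]
[[40,15],[48,0]]
[[13,11],[25,0],[40,15],[48,0]]
[[13,11],[25,0],[37,18],[40,15],[48,0]]
[[13,11],[25,0],[30,15],[37,18],[40,15],[48,0]]
[[13,11],[26,0],[30,15],[37,18],[40,15],[48,0]]
[[13,11],[26,0],[30,15],[37,18],[40,15],[48,0]]
[[13,11],[26,0],[30,15],[37,18],[40,15],[48,0]]
[[13,11],[26,0],[30,15],[37,18],[40,17],[42,15],[48,0]]
[[13,11],[26,0],[30,15],[37,18],[40,17],[42,16],[45,15],[48,0]]
[[13,11],[26,0],[30,15],[37,18],[40,17],[42,16],[45,15],[48,0]]
[[5,1],[13,11],[26,0],[30,15],[37,18],[40,17],[42,16],[45,15],[48,0]]
[[5,1],[13,11],[26,0],[30,15],[37,18],[40,17],[42,16],[45,15],[48,0]]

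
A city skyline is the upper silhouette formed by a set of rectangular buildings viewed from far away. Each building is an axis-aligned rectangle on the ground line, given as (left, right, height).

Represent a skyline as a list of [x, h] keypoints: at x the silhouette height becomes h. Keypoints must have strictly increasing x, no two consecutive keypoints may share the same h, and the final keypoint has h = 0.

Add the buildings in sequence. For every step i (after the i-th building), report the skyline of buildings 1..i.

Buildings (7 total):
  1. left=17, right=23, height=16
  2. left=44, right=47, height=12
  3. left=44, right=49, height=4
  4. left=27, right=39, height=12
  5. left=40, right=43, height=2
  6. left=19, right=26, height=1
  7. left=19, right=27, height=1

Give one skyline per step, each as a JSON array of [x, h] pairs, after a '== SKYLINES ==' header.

== SKYLINES ==
[[17,16],[23,0]]
[[17,16],[23,0],[44,12],[47,0]]
[[17,16],[23,0],[44,12],[47,4],[49,0]]
[[17,16],[23,0],[27,12],[39,0],[44,12],[47,4],[49,0]]
[[17,16],[23,0],[27,12],[39,0],[40,2],[43,0],[44,12],[47,4],[49,0]]
[[17,16],[23,1],[26,0],[27,12],[39,0],[40,2],[43,0],[44,12],[47,4],[49,0]]
[[17,16],[23,1],[27,12],[39,0],[40,2],[43,0],[44,12],[47,4],[49,0]]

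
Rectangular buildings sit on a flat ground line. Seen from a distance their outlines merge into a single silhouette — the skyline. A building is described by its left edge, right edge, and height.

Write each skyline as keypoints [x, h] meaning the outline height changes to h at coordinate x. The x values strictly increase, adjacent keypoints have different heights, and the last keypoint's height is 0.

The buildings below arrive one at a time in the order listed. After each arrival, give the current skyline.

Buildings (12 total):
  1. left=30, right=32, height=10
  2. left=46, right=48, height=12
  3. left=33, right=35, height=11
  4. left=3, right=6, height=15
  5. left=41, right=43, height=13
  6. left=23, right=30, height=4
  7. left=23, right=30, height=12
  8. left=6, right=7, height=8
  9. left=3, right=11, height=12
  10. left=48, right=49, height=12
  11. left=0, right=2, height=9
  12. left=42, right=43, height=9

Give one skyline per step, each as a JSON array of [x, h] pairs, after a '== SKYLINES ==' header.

== SKYLINES ==
[[30,10],[32,0]]
[[30,10],[32,0],[46,12],[48,0]]
[[30,10],[32,0],[33,11],[35,0],[46,12],[48,0]]
[[3,15],[6,0],[30,10],[32,0],[33,11],[35,0],[46,12],[48,0]]
[[3,15],[6,0],[30,10],[32,0],[33,11],[35,0],[41,13],[43,0],[46,12],[48,0]]
[[3,15],[6,0],[23,4],[30,10],[32,0],[33,11],[35,0],[41,13],[43,0],[46,12],[48,0]]
[[3,15],[6,0],[23,12],[30,10],[32,0],[33,11],[35,0],[41,13],[43,0],[46,12],[48,0]]
[[3,15],[6,8],[7,0],[23,12],[30,10],[32,0],[33,11],[35,0],[41,13],[43,0],[46,12],[48,0]]
[[3,15],[6,12],[11,0],[23,12],[30,10],[32,0],[33,11],[35,0],[41,13],[43,0],[46,12],[48,0]]
[[3,15],[6,12],[11,0],[23,12],[30,10],[32,0],[33,11],[35,0],[41,13],[43,0],[46,12],[49,0]]
[[0,9],[2,0],[3,15],[6,12],[11,0],[23,12],[30,10],[32,0],[33,11],[35,0],[41,13],[43,0],[46,12],[49,0]]
[[0,9],[2,0],[3,15],[6,12],[11,0],[23,12],[30,10],[32,0],[33,11],[35,0],[41,13],[43,0],[46,12],[49,0]]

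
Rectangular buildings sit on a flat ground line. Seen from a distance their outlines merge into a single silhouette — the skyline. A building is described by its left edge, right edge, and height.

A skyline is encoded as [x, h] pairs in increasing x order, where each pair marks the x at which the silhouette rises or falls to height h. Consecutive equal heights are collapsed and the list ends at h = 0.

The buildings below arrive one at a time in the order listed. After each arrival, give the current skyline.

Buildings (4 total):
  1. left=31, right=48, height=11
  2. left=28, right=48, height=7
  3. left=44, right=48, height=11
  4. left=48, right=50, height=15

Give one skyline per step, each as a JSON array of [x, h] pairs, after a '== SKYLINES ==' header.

== SKYLINES ==
[[31,11],[48,0]]
[[28,7],[31,11],[48,0]]
[[28,7],[31,11],[48,0]]
[[28,7],[31,11],[48,15],[50,0]]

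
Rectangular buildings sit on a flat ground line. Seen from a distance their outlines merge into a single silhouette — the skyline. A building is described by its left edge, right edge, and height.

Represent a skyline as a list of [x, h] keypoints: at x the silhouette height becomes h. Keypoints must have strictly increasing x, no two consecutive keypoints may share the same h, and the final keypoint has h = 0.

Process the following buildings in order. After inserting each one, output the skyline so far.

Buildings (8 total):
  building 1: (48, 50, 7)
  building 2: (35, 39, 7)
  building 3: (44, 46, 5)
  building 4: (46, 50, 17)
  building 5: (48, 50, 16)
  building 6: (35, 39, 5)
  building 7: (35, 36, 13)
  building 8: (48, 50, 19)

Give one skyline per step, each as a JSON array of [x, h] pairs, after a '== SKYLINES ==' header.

== SKYLINES ==
[[48,7],[50,0]]
[[35,7],[39,0],[48,7],[50,0]]
[[35,7],[39,0],[44,5],[46,0],[48,7],[50,0]]
[[35,7],[39,0],[44,5],[46,17],[50,0]]
[[35,7],[39,0],[44,5],[46,17],[50,0]]
[[35,7],[39,0],[44,5],[46,17],[50,0]]
[[35,13],[36,7],[39,0],[44,5],[46,17],[50,0]]
[[35,13],[36,7],[39,0],[44,5],[46,17],[48,19],[50,0]]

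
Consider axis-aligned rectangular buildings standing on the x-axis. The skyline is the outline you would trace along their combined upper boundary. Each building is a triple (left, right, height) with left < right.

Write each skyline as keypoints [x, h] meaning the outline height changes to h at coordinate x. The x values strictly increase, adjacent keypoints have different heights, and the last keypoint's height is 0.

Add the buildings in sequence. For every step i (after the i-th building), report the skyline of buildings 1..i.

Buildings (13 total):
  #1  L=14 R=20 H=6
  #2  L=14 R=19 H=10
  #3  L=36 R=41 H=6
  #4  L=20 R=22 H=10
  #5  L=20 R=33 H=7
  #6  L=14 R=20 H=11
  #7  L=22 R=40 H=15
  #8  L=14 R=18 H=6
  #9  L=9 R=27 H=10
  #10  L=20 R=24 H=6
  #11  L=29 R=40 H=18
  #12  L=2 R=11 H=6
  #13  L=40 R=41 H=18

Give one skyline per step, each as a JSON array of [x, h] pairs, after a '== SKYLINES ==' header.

== SKYLINES ==
[[14,6],[20,0]]
[[14,10],[19,6],[20,0]]
[[14,10],[19,6],[20,0],[36,6],[41,0]]
[[14,10],[19,6],[20,10],[22,0],[36,6],[41,0]]
[[14,10],[19,6],[20,10],[22,7],[33,0],[36,6],[41,0]]
[[14,11],[20,10],[22,7],[33,0],[36,6],[41,0]]
[[14,11],[20,10],[22,15],[40,6],[41,0]]
[[14,11],[20,10],[22,15],[40,6],[41,0]]
[[9,10],[14,11],[20,10],[22,15],[40,6],[41,0]]
[[9,10],[14,11],[20,10],[22,15],[40,6],[41,0]]
[[9,10],[14,11],[20,10],[22,15],[29,18],[40,6],[41,0]]
[[2,6],[9,10],[14,11],[20,10],[22,15],[29,18],[40,6],[41,0]]
[[2,6],[9,10],[14,11],[20,10],[22,15],[29,18],[41,0]]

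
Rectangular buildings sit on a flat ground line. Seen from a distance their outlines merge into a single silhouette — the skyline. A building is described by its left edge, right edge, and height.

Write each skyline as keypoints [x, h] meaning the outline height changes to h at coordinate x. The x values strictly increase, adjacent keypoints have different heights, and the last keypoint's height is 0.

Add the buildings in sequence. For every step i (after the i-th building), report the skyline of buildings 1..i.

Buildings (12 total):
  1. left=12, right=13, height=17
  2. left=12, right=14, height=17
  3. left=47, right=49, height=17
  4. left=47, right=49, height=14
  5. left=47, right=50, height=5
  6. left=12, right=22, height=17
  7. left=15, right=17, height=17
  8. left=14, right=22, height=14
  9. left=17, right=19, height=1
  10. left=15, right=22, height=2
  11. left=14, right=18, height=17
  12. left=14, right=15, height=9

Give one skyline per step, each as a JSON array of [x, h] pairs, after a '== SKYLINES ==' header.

== SKYLINES ==
[[12,17],[13,0]]
[[12,17],[14,0]]
[[12,17],[14,0],[47,17],[49,0]]
[[12,17],[14,0],[47,17],[49,0]]
[[12,17],[14,0],[47,17],[49,5],[50,0]]
[[12,17],[22,0],[47,17],[49,5],[50,0]]
[[12,17],[22,0],[47,17],[49,5],[50,0]]
[[12,17],[22,0],[47,17],[49,5],[50,0]]
[[12,17],[22,0],[47,17],[49,5],[50,0]]
[[12,17],[22,0],[47,17],[49,5],[50,0]]
[[12,17],[22,0],[47,17],[49,5],[50,0]]
[[12,17],[22,0],[47,17],[49,5],[50,0]]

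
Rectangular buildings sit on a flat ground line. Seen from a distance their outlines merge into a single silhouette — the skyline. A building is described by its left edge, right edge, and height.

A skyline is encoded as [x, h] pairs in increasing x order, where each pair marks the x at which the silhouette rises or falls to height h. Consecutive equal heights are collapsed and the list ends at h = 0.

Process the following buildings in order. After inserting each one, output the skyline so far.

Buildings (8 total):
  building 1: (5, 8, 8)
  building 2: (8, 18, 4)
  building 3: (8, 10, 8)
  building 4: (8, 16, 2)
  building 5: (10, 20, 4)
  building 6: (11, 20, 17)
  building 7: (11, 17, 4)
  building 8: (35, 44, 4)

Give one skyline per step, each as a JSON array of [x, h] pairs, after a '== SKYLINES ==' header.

== SKYLINES ==
[[5,8],[8,0]]
[[5,8],[8,4],[18,0]]
[[5,8],[10,4],[18,0]]
[[5,8],[10,4],[18,0]]
[[5,8],[10,4],[20,0]]
[[5,8],[10,4],[11,17],[20,0]]
[[5,8],[10,4],[11,17],[20,0]]
[[5,8],[10,4],[11,17],[20,0],[35,4],[44,0]]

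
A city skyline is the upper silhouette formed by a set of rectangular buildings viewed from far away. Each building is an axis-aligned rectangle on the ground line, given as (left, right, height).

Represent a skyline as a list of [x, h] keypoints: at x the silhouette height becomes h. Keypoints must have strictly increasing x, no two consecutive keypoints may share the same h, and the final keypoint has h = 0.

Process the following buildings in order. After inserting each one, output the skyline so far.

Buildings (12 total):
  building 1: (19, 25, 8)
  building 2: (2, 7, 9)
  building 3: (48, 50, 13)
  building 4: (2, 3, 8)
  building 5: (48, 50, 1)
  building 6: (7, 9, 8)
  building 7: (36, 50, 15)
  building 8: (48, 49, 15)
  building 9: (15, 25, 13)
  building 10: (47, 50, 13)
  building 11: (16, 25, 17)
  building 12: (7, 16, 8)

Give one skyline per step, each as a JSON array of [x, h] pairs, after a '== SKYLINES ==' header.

== SKYLINES ==
[[19,8],[25,0]]
[[2,9],[7,0],[19,8],[25,0]]
[[2,9],[7,0],[19,8],[25,0],[48,13],[50,0]]
[[2,9],[7,0],[19,8],[25,0],[48,13],[50,0]]
[[2,9],[7,0],[19,8],[25,0],[48,13],[50,0]]
[[2,9],[7,8],[9,0],[19,8],[25,0],[48,13],[50,0]]
[[2,9],[7,8],[9,0],[19,8],[25,0],[36,15],[50,0]]
[[2,9],[7,8],[9,0],[19,8],[25,0],[36,15],[50,0]]
[[2,9],[7,8],[9,0],[15,13],[25,0],[36,15],[50,0]]
[[2,9],[7,8],[9,0],[15,13],[25,0],[36,15],[50,0]]
[[2,9],[7,8],[9,0],[15,13],[16,17],[25,0],[36,15],[50,0]]
[[2,9],[7,8],[15,13],[16,17],[25,0],[36,15],[50,0]]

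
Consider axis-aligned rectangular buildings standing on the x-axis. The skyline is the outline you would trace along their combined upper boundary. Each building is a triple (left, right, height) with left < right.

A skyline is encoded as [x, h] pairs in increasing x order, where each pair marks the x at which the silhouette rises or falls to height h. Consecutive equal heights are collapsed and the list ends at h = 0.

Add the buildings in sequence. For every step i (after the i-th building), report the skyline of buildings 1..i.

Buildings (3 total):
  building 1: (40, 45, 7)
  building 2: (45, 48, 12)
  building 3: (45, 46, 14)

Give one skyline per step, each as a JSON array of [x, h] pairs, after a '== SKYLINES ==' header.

== SKYLINES ==
[[40,7],[45,0]]
[[40,7],[45,12],[48,0]]
[[40,7],[45,14],[46,12],[48,0]]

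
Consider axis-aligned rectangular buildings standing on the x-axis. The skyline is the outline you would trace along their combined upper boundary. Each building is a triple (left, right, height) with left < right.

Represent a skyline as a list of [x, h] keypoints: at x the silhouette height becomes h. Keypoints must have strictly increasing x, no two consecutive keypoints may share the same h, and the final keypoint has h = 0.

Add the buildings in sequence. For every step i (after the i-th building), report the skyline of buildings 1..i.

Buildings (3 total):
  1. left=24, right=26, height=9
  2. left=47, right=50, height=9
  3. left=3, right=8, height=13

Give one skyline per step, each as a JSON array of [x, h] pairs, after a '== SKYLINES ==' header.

== SKYLINES ==
[[24,9],[26,0]]
[[24,9],[26,0],[47,9],[50,0]]
[[3,13],[8,0],[24,9],[26,0],[47,9],[50,0]]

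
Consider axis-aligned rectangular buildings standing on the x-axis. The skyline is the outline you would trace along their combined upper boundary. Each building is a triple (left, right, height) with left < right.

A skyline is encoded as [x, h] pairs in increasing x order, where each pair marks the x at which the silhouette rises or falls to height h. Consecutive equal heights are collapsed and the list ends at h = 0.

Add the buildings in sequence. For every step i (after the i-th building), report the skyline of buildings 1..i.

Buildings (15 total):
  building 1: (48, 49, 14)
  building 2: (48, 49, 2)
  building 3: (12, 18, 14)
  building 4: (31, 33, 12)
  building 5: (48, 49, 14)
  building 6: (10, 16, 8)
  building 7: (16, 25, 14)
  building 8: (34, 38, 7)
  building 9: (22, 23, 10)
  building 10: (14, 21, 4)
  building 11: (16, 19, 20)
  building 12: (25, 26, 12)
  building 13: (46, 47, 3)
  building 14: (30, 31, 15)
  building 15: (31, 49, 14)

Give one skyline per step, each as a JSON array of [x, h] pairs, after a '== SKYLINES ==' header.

== SKYLINES ==
[[48,14],[49,0]]
[[48,14],[49,0]]
[[12,14],[18,0],[48,14],[49,0]]
[[12,14],[18,0],[31,12],[33,0],[48,14],[49,0]]
[[12,14],[18,0],[31,12],[33,0],[48,14],[49,0]]
[[10,8],[12,14],[18,0],[31,12],[33,0],[48,14],[49,0]]
[[10,8],[12,14],[25,0],[31,12],[33,0],[48,14],[49,0]]
[[10,8],[12,14],[25,0],[31,12],[33,0],[34,7],[38,0],[48,14],[49,0]]
[[10,8],[12,14],[25,0],[31,12],[33,0],[34,7],[38,0],[48,14],[49,0]]
[[10,8],[12,14],[25,0],[31,12],[33,0],[34,7],[38,0],[48,14],[49,0]]
[[10,8],[12,14],[16,20],[19,14],[25,0],[31,12],[33,0],[34,7],[38,0],[48,14],[49,0]]
[[10,8],[12,14],[16,20],[19,14],[25,12],[26,0],[31,12],[33,0],[34,7],[38,0],[48,14],[49,0]]
[[10,8],[12,14],[16,20],[19,14],[25,12],[26,0],[31,12],[33,0],[34,7],[38,0],[46,3],[47,0],[48,14],[49,0]]
[[10,8],[12,14],[16,20],[19,14],[25,12],[26,0],[30,15],[31,12],[33,0],[34,7],[38,0],[46,3],[47,0],[48,14],[49,0]]
[[10,8],[12,14],[16,20],[19,14],[25,12],[26,0],[30,15],[31,14],[49,0]]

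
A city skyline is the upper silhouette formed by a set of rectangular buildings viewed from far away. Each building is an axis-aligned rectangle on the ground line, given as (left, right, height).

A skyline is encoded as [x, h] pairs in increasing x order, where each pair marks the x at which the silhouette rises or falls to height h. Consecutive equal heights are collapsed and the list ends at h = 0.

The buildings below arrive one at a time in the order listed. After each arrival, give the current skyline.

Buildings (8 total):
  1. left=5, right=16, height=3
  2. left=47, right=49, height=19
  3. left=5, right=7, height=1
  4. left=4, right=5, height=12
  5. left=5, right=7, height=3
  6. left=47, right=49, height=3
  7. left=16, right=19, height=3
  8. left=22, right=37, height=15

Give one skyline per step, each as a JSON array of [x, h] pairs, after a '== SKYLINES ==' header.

== SKYLINES ==
[[5,3],[16,0]]
[[5,3],[16,0],[47,19],[49,0]]
[[5,3],[16,0],[47,19],[49,0]]
[[4,12],[5,3],[16,0],[47,19],[49,0]]
[[4,12],[5,3],[16,0],[47,19],[49,0]]
[[4,12],[5,3],[16,0],[47,19],[49,0]]
[[4,12],[5,3],[19,0],[47,19],[49,0]]
[[4,12],[5,3],[19,0],[22,15],[37,0],[47,19],[49,0]]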